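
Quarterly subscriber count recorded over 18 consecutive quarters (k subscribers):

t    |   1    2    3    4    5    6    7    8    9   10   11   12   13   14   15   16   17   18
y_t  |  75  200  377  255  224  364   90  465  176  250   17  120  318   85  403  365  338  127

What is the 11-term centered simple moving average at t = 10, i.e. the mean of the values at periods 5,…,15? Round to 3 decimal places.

Sum of periods 5–15: 224 + 364 + 90 + 465 + 176 + 250 + 17 + 120 + 318 + 85 + 403 = 2512
Divide by 11: 2512 / 11 = 228.364

228.364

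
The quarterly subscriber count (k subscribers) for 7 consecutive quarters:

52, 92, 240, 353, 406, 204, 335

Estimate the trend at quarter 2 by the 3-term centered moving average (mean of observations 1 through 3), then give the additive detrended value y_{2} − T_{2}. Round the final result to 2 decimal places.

-36.00

Trend T_2 = (52 + 92 + 240) / 3 = 384/3 = 128.0000
Detrended value: 92 − 128.0000 = -36.00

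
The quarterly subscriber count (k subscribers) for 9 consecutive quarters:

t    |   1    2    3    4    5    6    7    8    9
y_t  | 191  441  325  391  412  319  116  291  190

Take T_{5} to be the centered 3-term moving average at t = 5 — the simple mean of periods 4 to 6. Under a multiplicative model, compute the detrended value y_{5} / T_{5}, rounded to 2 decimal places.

Trend T_5 = (391 + 412 + 319) / 3 = 1122/3 = 374.0000
Ratio to trend: 412 / 374.0000 = 1.10

1.10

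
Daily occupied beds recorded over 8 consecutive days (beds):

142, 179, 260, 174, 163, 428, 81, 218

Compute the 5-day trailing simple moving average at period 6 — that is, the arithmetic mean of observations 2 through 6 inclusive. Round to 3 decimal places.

Sum of periods 2–6: 179 + 260 + 174 + 163 + 428 = 1204
Divide by 5: 1204 / 5 = 240.800

240.800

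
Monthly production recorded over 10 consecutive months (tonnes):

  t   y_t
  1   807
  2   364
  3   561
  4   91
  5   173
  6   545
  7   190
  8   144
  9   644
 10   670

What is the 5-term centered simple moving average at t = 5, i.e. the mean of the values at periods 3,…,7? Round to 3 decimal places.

312.000

Sum of periods 3–7: 561 + 91 + 173 + 545 + 190 = 1560
Divide by 5: 1560 / 5 = 312.000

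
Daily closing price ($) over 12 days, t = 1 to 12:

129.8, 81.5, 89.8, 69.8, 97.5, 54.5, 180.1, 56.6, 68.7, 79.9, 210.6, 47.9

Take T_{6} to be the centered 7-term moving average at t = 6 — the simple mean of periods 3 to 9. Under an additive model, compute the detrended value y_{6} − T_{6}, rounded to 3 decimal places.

Trend T_6 = (89.8 + 69.8 + 97.5 + 54.5 + 180.1 + 56.6 + 68.7) / 7 = 617.0/7 = 88.14286
Detrended value: 54.5 − 88.14286 = -33.643

-33.643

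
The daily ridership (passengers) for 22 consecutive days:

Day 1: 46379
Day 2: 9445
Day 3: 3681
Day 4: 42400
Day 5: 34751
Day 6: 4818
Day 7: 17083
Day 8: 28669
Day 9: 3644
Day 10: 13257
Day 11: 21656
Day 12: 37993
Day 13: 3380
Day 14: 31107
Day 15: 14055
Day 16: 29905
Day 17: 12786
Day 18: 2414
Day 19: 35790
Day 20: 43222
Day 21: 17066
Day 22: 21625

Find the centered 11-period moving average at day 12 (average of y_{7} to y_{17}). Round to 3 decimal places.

19412.273

Sum of periods 7–17: 17083 + 28669 + 3644 + 13257 + 21656 + 37993 + 3380 + 31107 + 14055 + 29905 + 12786 = 213535
Divide by 11: 213535 / 11 = 19412.273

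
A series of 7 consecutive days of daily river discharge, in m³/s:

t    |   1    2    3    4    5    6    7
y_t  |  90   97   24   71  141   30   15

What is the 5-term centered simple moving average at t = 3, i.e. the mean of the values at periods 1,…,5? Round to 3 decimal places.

84.600

Sum of periods 1–5: 90 + 97 + 24 + 71 + 141 = 423
Divide by 5: 423 / 5 = 84.600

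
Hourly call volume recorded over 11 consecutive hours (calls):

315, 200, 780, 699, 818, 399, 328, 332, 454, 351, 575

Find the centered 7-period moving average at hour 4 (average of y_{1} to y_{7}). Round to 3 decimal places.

505.571

Sum of periods 1–7: 315 + 200 + 780 + 699 + 818 + 399 + 328 = 3539
Divide by 7: 3539 / 7 = 505.571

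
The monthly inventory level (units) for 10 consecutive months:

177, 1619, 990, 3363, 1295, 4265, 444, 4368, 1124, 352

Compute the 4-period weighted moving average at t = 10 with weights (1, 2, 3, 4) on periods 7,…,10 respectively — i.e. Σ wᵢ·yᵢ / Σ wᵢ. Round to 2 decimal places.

Weighted sum: 1·444 + 2·4368 + 3·1124 + 4·352 = 444 + 8736 + 3372 + 1408 = 13960
Weight total: 1 + 2 + 3 + 4 = 10
WMA = 13960 / 10 = 1396.00

1396.00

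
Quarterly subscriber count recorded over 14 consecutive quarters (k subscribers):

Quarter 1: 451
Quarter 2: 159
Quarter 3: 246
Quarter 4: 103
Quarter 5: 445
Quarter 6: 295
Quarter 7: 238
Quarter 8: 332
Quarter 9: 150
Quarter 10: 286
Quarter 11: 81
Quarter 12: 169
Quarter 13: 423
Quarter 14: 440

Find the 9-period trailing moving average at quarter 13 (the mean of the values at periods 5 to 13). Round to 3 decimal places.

268.778

Sum of periods 5–13: 445 + 295 + 238 + 332 + 150 + 286 + 81 + 169 + 423 = 2419
Divide by 9: 2419 / 9 = 268.778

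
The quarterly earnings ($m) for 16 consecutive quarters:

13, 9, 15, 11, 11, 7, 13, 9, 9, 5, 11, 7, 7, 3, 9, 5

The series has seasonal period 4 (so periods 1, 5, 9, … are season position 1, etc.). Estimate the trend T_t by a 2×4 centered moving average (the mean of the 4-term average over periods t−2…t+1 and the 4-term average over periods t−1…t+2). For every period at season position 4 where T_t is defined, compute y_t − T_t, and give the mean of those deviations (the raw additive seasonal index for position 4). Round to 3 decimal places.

-0.250

Season position 4 occurs at t = 4, 8, 12 (where T_t is defined).
t=4: T_4 = 11.25000; y_4 − T_4 = 11 − 11.25000 = -0.25000
t=8: T_8 = 9.25000; y_8 − T_8 = 9 − 9.25000 = -0.25000
t=12: T_12 = 7.25000; y_12 − T_12 = 7 − 7.25000 = -0.25000
Mean deviation: (-0.25000 + -0.25000 + -0.25000) / 3 = -0.250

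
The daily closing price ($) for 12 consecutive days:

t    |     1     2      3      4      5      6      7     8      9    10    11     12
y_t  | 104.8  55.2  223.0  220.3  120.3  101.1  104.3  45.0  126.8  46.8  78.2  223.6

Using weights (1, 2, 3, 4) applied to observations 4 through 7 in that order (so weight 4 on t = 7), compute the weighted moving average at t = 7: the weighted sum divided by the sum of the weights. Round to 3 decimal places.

Weighted sum: 1·220.3 + 2·120.3 + 3·101.1 + 4·104.3 = 220.3 + 240.6 + 303.3 + 417.2 = 1181.4
Weight total: 1 + 2 + 3 + 4 = 10
WMA = 1181.4 / 10 = 118.140

118.140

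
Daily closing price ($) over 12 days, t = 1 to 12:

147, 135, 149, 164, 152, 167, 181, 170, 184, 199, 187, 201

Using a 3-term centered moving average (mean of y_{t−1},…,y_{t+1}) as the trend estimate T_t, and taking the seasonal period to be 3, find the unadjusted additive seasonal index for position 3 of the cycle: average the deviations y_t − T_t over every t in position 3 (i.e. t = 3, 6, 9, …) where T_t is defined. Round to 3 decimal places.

-0.111

Season position 3 occurs at t = 3, 6, 9 (where T_t is defined).
t=3: T_3 = 149.33333; y_3 − T_3 = 149 − 149.33333 = -0.33333
t=6: T_6 = 166.66667; y_6 − T_6 = 167 − 166.66667 = 0.33333
t=9: T_9 = 184.33333; y_9 − T_9 = 184 − 184.33333 = -0.33333
Mean deviation: (-0.33333 + 0.33333 + -0.33333) / 3 = -0.111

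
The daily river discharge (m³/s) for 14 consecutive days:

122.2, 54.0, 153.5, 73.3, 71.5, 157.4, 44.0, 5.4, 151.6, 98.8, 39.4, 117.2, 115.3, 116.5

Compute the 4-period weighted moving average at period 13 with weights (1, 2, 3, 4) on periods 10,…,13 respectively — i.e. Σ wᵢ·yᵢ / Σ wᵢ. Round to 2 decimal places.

99.04

Weighted sum: 1·98.8 + 2·39.4 + 3·117.2 + 4·115.3 = 98.8 + 78.8 + 351.6 + 461.2 = 990.4
Weight total: 1 + 2 + 3 + 4 = 10
WMA = 990.4 / 10 = 99.04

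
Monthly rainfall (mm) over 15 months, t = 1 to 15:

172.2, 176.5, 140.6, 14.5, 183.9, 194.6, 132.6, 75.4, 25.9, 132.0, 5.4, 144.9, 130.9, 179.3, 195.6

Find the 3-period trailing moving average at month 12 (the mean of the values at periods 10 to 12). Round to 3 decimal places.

94.100

Sum of periods 10–12: 132.0 + 5.4 + 144.9 = 282.3
Divide by 3: 282.3 / 3 = 94.100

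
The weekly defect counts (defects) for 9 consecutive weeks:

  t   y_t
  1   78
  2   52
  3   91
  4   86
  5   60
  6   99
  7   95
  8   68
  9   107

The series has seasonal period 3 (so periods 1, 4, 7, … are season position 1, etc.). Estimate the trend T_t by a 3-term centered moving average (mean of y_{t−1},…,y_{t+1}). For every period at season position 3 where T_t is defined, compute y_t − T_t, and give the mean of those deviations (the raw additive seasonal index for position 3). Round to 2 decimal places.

Season position 3 occurs at t = 3, 6 (where T_t is defined).
t=3: T_3 = 76.3333; y_3 − T_3 = 91 − 76.3333 = 14.6667
t=6: T_6 = 84.6667; y_6 − T_6 = 99 − 84.6667 = 14.3333
Mean deviation: (14.6667 + 14.3333) / 2 = 14.50

14.50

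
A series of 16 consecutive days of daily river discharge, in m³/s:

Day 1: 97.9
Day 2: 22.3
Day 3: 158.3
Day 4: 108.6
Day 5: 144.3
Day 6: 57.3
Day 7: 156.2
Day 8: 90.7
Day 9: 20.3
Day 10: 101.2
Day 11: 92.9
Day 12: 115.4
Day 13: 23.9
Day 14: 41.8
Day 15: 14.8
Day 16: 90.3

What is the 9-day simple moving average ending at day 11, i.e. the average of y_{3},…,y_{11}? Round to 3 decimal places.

103.311

Sum of periods 3–11: 158.3 + 108.6 + 144.3 + 57.3 + 156.2 + 90.7 + 20.3 + 101.2 + 92.9 = 929.8
Divide by 9: 929.8 / 9 = 103.311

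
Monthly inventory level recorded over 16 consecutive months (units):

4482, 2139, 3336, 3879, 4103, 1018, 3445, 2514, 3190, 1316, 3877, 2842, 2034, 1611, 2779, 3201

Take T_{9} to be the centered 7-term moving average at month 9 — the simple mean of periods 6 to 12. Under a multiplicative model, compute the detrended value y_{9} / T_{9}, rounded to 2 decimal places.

Trend T_9 = (1018 + 3445 + 2514 + 3190 + 1316 + 3877 + 2842) / 7 = 18202/7 = 2600.2857
Ratio to trend: 3190 / 2600.2857 = 1.23

1.23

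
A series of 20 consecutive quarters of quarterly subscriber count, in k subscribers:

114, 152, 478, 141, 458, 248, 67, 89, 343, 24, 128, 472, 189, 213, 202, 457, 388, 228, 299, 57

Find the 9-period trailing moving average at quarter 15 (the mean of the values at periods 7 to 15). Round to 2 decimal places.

Sum of periods 7–15: 67 + 89 + 343 + 24 + 128 + 472 + 189 + 213 + 202 = 1727
Divide by 9: 1727 / 9 = 191.89

191.89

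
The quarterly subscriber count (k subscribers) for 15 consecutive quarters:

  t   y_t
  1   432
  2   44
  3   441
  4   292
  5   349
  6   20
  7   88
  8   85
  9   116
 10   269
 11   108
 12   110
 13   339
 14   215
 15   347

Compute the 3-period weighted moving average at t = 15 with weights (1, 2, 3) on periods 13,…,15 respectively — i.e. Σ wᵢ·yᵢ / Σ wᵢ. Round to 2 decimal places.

301.67

Weighted sum: 1·339 + 2·215 + 3·347 = 339 + 430 + 1041 = 1810
Weight total: 1 + 2 + 3 = 6
WMA = 1810 / 6 = 301.67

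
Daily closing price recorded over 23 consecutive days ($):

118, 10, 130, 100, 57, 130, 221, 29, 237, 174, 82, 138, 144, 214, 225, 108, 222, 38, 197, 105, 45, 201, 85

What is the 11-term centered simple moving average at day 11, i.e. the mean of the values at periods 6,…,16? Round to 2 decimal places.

Sum of periods 6–16: 130 + 221 + 29 + 237 + 174 + 82 + 138 + 144 + 214 + 225 + 108 = 1702
Divide by 11: 1702 / 11 = 154.73

154.73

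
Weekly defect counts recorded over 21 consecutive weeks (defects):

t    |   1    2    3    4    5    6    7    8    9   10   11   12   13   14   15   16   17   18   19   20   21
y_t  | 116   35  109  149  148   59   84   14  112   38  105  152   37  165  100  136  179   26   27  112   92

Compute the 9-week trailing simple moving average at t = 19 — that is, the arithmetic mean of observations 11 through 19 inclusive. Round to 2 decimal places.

Sum of periods 11–19: 105 + 152 + 37 + 165 + 100 + 136 + 179 + 26 + 27 = 927
Divide by 9: 927 / 9 = 103.00

103.00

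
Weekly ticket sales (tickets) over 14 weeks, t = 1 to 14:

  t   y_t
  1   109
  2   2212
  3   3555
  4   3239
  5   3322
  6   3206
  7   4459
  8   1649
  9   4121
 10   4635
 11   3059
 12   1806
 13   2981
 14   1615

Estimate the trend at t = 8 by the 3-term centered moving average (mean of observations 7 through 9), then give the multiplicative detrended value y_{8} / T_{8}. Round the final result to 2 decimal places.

Trend T_8 = (4459 + 1649 + 4121) / 3 = 10229/3 = 3409.6667
Ratio to trend: 1649 / 3409.6667 = 0.48

0.48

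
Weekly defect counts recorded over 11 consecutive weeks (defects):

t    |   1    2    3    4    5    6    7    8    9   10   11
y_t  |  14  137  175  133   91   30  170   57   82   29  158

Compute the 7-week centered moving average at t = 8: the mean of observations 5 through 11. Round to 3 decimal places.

88.143

Sum of periods 5–11: 91 + 30 + 170 + 57 + 82 + 29 + 158 = 617
Divide by 7: 617 / 7 = 88.143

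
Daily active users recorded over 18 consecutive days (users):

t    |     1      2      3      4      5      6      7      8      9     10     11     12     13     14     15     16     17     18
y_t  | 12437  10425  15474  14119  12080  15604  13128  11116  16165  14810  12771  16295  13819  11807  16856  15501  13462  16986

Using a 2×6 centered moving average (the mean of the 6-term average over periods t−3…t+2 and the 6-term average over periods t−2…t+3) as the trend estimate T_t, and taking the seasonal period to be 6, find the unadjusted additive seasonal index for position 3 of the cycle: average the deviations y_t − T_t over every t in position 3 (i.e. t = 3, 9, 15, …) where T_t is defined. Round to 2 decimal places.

2175.08

Season position 3 occurs at t = 9, 15 (where T_t is defined).
t=9: T_9 = 13989.9167; y_9 − T_9 = 16165 − 13989.9167 = 2175.0833
t=15: T_15 = 14680.9167; y_15 − T_15 = 16856 − 14680.9167 = 2175.0833
Mean deviation: (2175.0833 + 2175.0833) / 2 = 2175.08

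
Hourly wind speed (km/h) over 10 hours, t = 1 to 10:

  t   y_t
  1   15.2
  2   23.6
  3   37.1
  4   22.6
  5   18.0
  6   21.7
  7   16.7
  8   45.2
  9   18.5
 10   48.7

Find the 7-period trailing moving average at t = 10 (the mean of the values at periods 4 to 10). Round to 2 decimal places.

Sum of periods 4–10: 22.6 + 18.0 + 21.7 + 16.7 + 45.2 + 18.5 + 48.7 = 191.4
Divide by 7: 191.4 / 7 = 27.34

27.34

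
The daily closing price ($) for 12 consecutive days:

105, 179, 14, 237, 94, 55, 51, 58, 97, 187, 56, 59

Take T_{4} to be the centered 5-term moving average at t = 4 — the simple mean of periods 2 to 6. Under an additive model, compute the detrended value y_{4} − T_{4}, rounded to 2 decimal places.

Trend T_4 = (179 + 14 + 237 + 94 + 55) / 5 = 579/5 = 115.8000
Detrended value: 237 − 115.8000 = 121.20

121.20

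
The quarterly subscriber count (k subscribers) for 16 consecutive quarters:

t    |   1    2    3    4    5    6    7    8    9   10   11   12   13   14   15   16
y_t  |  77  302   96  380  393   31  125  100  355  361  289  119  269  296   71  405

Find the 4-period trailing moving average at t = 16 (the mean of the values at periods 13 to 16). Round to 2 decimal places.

Sum of periods 13–16: 269 + 296 + 71 + 405 = 1041
Divide by 4: 1041 / 4 = 260.25

260.25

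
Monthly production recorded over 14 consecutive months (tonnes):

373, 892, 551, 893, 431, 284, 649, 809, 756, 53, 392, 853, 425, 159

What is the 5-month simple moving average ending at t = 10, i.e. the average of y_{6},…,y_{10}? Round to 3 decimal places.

Sum of periods 6–10: 284 + 649 + 809 + 756 + 53 = 2551
Divide by 5: 2551 / 5 = 510.200

510.200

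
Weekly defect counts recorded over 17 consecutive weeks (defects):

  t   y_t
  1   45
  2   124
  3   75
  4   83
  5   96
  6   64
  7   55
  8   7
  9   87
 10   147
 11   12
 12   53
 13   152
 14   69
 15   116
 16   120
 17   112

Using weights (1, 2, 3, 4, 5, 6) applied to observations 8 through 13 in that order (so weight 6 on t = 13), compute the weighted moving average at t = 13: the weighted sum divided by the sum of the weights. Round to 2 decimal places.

87.95

Weighted sum: 1·7 + 2·87 + 3·147 + 4·12 + 5·53 + 6·152 = 7 + 174 + 441 + 48 + 265 + 912 = 1847
Weight total: 1 + 2 + 3 + 4 + 5 + 6 = 21
WMA = 1847 / 21 = 87.95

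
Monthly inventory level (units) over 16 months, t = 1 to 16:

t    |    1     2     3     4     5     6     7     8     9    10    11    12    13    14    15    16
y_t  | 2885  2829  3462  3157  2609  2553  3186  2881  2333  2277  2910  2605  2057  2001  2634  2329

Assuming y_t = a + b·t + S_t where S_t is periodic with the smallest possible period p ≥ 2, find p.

First differences y_{t+1} − y_t: -56, 633, -305, -548, -56, 633, -305, -548, -56, 633, …
The difference pattern repeats every 4 terms and not for any smaller step, so p = 4.

4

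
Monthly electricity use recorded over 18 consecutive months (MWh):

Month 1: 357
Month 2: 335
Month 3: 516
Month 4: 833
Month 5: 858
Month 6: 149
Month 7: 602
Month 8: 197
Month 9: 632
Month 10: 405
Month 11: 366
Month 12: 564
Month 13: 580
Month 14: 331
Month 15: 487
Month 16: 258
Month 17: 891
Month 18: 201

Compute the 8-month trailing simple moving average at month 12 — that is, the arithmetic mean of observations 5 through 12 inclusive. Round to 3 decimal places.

471.625

Sum of periods 5–12: 858 + 149 + 602 + 197 + 632 + 405 + 366 + 564 = 3773
Divide by 8: 3773 / 8 = 471.625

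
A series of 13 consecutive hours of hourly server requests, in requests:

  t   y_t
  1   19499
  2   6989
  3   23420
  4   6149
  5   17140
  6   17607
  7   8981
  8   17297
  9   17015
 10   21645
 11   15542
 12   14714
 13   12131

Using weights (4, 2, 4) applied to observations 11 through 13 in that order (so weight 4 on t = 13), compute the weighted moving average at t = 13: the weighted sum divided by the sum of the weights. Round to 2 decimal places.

Weighted sum: 4·15542 + 2·14714 + 4·12131 = 62168 + 29428 + 48524 = 140120
Weight total: 4 + 2 + 4 = 10
WMA = 140120 / 10 = 14012.00

14012.00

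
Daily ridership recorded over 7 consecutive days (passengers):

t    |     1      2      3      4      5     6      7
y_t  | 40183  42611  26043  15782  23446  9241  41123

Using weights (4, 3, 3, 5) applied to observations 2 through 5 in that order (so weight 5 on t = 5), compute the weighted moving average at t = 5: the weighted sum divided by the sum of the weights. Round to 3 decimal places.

Weighted sum: 4·42611 + 3·26043 + 3·15782 + 5·23446 = 170444 + 78129 + 47346 + 117230 = 413149
Weight total: 4 + 3 + 3 + 5 = 15
WMA = 413149 / 15 = 27543.267

27543.267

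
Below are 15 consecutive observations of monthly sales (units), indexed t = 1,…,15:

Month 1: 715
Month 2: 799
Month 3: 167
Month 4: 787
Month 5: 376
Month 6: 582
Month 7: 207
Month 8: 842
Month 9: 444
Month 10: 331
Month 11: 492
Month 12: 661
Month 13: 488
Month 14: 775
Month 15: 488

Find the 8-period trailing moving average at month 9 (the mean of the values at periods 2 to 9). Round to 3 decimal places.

525.500

Sum of periods 2–9: 799 + 167 + 787 + 376 + 582 + 207 + 842 + 444 = 4204
Divide by 8: 4204 / 8 = 525.500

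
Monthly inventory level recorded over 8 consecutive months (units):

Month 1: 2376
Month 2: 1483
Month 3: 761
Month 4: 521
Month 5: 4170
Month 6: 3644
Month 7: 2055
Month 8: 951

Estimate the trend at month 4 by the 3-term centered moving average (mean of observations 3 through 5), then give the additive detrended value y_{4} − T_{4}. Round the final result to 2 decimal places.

Trend T_4 = (761 + 521 + 4170) / 3 = 5452/3 = 1817.3333
Detrended value: 521 − 1817.3333 = -1296.33

-1296.33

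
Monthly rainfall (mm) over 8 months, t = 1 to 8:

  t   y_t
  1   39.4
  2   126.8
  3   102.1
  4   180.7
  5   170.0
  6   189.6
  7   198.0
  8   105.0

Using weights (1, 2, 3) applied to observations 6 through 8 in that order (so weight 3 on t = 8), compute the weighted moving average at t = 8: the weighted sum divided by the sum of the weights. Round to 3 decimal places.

150.100

Weighted sum: 1·189.6 + 2·198.0 + 3·105.0 = 189.6 + 396.0 + 315.0 = 900.6
Weight total: 1 + 2 + 3 = 6
WMA = 900.6 / 6 = 150.100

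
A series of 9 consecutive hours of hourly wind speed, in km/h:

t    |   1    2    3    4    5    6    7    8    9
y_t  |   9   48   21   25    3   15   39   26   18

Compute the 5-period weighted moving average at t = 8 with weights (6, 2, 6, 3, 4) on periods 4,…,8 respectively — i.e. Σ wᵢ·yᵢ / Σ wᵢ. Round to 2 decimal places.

22.24

Weighted sum: 6·25 + 2·3 + 6·15 + 3·39 + 4·26 = 150 + 6 + 90 + 117 + 104 = 467
Weight total: 6 + 2 + 6 + 3 + 4 = 21
WMA = 467 / 21 = 22.24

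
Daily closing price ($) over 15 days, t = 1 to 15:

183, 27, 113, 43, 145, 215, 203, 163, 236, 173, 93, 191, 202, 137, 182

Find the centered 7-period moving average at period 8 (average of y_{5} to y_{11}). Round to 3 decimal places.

Sum of periods 5–11: 145 + 215 + 203 + 163 + 236 + 173 + 93 = 1228
Divide by 7: 1228 / 7 = 175.429

175.429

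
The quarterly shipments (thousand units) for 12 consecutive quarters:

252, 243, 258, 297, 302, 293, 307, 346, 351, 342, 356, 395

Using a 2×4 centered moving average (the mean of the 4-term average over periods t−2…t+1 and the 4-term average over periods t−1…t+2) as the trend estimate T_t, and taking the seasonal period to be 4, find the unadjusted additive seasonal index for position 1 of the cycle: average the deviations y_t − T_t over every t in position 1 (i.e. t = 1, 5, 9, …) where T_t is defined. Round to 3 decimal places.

Season position 1 occurs at t = 5, 9 (where T_t is defined).
t=5: T_5 = 293.62500; y_5 − T_5 = 302 − 293.62500 = 8.37500
t=9: T_9 = 342.62500; y_9 − T_9 = 351 − 342.62500 = 8.37500
Mean deviation: (8.37500 + 8.37500) / 2 = 8.375

8.375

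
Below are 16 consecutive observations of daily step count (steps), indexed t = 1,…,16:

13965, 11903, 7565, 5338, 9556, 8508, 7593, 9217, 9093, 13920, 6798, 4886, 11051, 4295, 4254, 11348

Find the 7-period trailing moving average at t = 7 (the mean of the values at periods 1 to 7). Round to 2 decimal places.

Sum of periods 1–7: 13965 + 11903 + 7565 + 5338 + 9556 + 8508 + 7593 = 64428
Divide by 7: 64428 / 7 = 9204.00

9204.00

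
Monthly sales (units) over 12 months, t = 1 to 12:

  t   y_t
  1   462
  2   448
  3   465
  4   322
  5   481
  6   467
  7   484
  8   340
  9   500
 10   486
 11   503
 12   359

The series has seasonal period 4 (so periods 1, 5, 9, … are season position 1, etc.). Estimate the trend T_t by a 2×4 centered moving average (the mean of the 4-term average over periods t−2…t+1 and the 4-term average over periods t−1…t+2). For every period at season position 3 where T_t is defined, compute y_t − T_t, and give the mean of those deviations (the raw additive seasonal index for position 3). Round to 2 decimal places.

38.50

Season position 3 occurs at t = 3, 7 (where T_t is defined).
t=3: T_3 = 426.6250; y_3 − T_3 = 465 − 426.6250 = 38.3750
t=7: T_7 = 445.3750; y_7 − T_7 = 484 − 445.3750 = 38.6250
Mean deviation: (38.3750 + 38.6250) / 2 = 38.50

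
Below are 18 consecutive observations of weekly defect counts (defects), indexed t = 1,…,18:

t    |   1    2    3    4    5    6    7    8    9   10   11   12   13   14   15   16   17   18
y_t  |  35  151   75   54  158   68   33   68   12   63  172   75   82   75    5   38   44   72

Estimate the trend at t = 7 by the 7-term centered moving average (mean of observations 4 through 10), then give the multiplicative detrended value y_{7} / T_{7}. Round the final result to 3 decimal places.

0.507

Trend T_7 = (54 + 158 + 68 + 33 + 68 + 12 + 63) / 7 = 456/7 = 65.14286
Ratio to trend: 33 / 65.14286 = 0.507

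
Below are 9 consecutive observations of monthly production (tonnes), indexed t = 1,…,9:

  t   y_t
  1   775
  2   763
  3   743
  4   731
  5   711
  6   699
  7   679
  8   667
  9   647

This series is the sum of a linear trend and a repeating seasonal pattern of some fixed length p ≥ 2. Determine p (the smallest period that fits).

2

First differences y_{t+1} − y_t: -12, -20, -12, -20, -12, -20, …
The difference pattern repeats every 2 terms and not for any smaller step, so p = 2.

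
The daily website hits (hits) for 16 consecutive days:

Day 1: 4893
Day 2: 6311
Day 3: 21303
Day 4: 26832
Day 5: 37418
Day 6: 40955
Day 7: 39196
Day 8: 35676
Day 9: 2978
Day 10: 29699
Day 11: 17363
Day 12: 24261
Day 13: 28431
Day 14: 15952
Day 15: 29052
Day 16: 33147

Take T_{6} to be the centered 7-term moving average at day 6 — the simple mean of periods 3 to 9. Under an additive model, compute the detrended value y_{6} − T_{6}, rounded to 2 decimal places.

Trend T_6 = (21303 + 26832 + 37418 + 40955 + 39196 + 35676 + 2978) / 7 = 204358/7 = 29194.0000
Detrended value: 40955 − 29194.0000 = 11761.00

11761.00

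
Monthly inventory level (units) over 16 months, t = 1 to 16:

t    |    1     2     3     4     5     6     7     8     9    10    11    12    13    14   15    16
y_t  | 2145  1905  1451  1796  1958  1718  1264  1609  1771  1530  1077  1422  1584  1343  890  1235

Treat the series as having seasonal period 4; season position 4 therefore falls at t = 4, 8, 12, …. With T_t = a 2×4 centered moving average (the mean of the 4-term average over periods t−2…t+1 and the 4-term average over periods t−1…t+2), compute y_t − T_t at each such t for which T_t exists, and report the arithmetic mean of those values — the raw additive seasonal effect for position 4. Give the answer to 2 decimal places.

Season position 4 occurs at t = 4, 8, 12 (where T_t is defined).
t=4: T_4 = 1754.1250; y_4 − T_4 = 1796 − 1754.1250 = 41.8750
t=8: T_8 = 1567.0000; y_8 − T_8 = 1609 − 1567.0000 = 42.0000
t=12: T_12 = 1379.8750; y_12 − T_12 = 1422 − 1379.8750 = 42.1250
Mean deviation: (41.8750 + 42.0000 + 42.1250) / 3 = 42.00

42.00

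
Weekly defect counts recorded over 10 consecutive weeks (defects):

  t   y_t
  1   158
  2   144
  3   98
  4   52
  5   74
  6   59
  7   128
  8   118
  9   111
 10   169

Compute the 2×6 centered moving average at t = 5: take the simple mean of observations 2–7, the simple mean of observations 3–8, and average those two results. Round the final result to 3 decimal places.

Sum over 2–7: 144 + 98 + 52 + 74 + 59 + 128 = 555
Sum over 3–8: 98 + 52 + 74 + 59 + 128 + 118 = 529
CMA at t=5 = (555 + 529) / (2·6) = 1084 / 12 = 90.333

90.333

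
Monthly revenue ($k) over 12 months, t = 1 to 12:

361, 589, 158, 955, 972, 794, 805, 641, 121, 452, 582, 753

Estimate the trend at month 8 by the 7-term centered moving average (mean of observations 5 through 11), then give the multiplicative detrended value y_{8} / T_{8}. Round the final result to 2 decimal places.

1.03

Trend T_8 = (972 + 794 + 805 + 641 + 121 + 452 + 582) / 7 = 4367/7 = 623.8571
Ratio to trend: 641 / 623.8571 = 1.03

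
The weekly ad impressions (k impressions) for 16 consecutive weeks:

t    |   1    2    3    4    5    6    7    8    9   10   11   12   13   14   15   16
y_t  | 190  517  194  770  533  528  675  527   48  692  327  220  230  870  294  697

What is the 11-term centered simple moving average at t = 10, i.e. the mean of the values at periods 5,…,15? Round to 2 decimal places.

449.45

Sum of periods 5–15: 533 + 528 + 675 + 527 + 48 + 692 + 327 + 220 + 230 + 870 + 294 = 4944
Divide by 11: 4944 / 11 = 449.45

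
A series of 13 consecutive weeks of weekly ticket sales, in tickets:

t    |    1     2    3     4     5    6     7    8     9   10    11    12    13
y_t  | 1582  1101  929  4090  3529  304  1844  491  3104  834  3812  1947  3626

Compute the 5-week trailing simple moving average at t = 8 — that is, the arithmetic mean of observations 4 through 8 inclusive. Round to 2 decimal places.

2051.60

Sum of periods 4–8: 4090 + 3529 + 304 + 1844 + 491 = 10258
Divide by 5: 10258 / 5 = 2051.60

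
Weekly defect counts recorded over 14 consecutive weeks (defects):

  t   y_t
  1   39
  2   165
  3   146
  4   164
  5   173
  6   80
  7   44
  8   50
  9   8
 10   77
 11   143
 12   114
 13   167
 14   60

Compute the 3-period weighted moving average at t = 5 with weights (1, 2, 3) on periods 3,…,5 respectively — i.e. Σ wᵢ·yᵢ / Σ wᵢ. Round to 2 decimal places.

Weighted sum: 1·146 + 2·164 + 3·173 = 146 + 328 + 519 = 993
Weight total: 1 + 2 + 3 = 6
WMA = 993 / 6 = 165.50

165.50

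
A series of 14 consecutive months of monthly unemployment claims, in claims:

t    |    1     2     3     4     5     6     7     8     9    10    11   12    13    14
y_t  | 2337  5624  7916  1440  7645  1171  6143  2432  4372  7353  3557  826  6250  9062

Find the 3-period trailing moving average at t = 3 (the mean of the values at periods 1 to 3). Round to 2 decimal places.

5292.33

Sum of periods 1–3: 2337 + 5624 + 7916 = 15877
Divide by 3: 15877 / 3 = 5292.33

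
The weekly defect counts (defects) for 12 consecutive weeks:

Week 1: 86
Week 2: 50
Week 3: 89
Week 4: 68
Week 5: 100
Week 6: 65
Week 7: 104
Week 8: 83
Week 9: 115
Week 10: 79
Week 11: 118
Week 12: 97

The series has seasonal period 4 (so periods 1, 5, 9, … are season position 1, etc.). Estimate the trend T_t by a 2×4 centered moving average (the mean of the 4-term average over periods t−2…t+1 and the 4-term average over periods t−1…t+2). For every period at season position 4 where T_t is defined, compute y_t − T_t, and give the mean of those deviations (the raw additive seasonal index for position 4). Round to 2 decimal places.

-10.56

Season position 4 occurs at t = 4, 8 (where T_t is defined).
t=4: T_4 = 78.6250; y_4 − T_4 = 68 − 78.6250 = -10.6250
t=8: T_8 = 93.5000; y_8 − T_8 = 83 − 93.5000 = -10.5000
Mean deviation: (-10.6250 + -10.5000) / 2 = -10.56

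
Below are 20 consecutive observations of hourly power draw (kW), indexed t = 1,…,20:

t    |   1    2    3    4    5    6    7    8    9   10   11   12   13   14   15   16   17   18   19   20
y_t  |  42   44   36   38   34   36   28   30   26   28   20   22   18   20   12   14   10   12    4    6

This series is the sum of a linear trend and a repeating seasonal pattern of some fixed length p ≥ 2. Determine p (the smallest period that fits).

First differences y_{t+1} − y_t: 2, -8, 2, -4, 2, -8, 2, -4, 2, -8, …
The difference pattern repeats every 4 terms and not for any smaller step, so p = 4.

4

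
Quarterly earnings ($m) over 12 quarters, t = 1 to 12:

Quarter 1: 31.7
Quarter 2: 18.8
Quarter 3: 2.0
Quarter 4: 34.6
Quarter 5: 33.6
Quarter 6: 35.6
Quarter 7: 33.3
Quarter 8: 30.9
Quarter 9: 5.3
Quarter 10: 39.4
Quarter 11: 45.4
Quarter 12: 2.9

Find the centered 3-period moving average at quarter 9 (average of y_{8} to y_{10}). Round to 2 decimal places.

25.20

Sum of periods 8–10: 30.9 + 5.3 + 39.4 = 75.6
Divide by 3: 75.6 / 3 = 25.20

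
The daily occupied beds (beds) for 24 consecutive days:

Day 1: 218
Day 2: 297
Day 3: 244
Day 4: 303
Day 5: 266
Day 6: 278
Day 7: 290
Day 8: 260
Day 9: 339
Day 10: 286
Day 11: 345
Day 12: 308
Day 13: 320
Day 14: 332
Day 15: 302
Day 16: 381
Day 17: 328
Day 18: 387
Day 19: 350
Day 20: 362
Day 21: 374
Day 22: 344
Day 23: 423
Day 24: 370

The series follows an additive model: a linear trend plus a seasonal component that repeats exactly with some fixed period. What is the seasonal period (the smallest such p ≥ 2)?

7

First differences y_{t+1} − y_t: 79, -53, 59, -37, 12, 12, -30, 79, -53, 59, -37, 12, 12, -30, 79, -53, …
The difference pattern repeats every 7 terms and not for any smaller step, so p = 7.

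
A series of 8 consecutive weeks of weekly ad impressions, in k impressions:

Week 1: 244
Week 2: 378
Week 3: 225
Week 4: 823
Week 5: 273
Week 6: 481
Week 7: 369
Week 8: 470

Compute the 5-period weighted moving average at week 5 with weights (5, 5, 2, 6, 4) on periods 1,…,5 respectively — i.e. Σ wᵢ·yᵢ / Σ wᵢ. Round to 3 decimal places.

Weighted sum: 5·244 + 5·378 + 2·225 + 6·823 + 4·273 = 1220 + 1890 + 450 + 4938 + 1092 = 9590
Weight total: 5 + 5 + 2 + 6 + 4 = 22
WMA = 9590 / 22 = 435.909

435.909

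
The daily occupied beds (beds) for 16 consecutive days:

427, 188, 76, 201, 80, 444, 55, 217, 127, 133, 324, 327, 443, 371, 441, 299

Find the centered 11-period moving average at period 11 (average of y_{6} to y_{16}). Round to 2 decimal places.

289.18

Sum of periods 6–16: 444 + 55 + 217 + 127 + 133 + 324 + 327 + 443 + 371 + 441 + 299 = 3181
Divide by 11: 3181 / 11 = 289.18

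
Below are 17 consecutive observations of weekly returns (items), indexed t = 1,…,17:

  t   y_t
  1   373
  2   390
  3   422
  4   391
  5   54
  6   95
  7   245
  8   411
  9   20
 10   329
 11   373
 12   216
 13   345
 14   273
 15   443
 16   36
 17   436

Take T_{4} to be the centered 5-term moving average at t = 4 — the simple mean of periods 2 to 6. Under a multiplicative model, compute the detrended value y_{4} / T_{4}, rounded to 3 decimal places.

Trend T_4 = (390 + 422 + 391 + 54 + 95) / 5 = 1352/5 = 270.40000
Ratio to trend: 391 / 270.40000 = 1.446

1.446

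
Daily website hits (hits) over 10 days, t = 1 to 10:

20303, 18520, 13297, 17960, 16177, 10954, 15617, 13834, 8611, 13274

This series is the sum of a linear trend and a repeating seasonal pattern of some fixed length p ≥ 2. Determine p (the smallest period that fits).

First differences y_{t+1} − y_t: -1783, -5223, 4663, -1783, -5223, 4663, -1783, -5223, …
The difference pattern repeats every 3 terms and not for any smaller step, so p = 3.

3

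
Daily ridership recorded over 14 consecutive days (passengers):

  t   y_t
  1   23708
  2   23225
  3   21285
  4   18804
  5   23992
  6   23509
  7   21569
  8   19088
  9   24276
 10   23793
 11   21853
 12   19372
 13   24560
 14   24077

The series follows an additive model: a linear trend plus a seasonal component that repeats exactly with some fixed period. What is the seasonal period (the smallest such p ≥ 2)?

First differences y_{t+1} − y_t: -483, -1940, -2481, 5188, -483, -1940, -2481, 5188, -483, -1940, …
The difference pattern repeats every 4 terms and not for any smaller step, so p = 4.

4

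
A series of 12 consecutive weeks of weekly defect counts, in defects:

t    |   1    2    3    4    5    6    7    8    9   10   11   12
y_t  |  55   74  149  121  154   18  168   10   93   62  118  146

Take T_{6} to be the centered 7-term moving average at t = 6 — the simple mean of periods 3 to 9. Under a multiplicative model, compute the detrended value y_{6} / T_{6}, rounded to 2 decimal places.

Trend T_6 = (149 + 121 + 154 + 18 + 168 + 10 + 93) / 7 = 713/7 = 101.8571
Ratio to trend: 18 / 101.8571 = 0.18

0.18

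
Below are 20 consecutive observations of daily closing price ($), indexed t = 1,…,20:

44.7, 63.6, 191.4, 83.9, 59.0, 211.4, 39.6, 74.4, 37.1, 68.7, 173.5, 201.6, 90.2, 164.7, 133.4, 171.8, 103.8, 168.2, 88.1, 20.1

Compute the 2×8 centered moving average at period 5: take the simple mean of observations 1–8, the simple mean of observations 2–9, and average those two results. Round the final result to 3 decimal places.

Sum over 1–8: 44.7 + 63.6 + 191.4 + 83.9 + 59.0 + 211.4 + 39.6 + 74.4 = 768.0
Sum over 2–9: 63.6 + 191.4 + 83.9 + 59.0 + 211.4 + 39.6 + 74.4 + 37.1 = 760.4
CMA at t=5 = (768.0 + 760.4) / (2·8) = 1528.4 / 16 = 95.525

95.525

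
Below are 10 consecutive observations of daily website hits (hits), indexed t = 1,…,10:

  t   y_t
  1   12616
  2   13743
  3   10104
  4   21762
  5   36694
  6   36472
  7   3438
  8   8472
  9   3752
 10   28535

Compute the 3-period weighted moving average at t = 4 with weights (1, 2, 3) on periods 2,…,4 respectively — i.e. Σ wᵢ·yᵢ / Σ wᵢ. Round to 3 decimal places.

Weighted sum: 1·13743 + 2·10104 + 3·21762 = 13743 + 20208 + 65286 = 99237
Weight total: 1 + 2 + 3 = 6
WMA = 99237 / 6 = 16539.500

16539.500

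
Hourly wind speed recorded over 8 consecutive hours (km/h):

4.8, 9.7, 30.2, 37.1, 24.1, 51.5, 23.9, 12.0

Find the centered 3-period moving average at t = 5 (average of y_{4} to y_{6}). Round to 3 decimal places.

Sum of periods 4–6: 37.1 + 24.1 + 51.5 = 112.7
Divide by 3: 112.7 / 3 = 37.567

37.567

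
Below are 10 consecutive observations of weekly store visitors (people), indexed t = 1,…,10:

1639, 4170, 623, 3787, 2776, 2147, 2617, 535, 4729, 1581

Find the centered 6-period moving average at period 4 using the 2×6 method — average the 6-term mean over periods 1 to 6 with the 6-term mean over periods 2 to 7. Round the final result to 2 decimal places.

2605.17

Sum over 1–6: 1639 + 4170 + 623 + 3787 + 2776 + 2147 = 15142
Sum over 2–7: 4170 + 623 + 3787 + 2776 + 2147 + 2617 = 16120
CMA at t=4 = (15142 + 16120) / (2·6) = 31262 / 12 = 2605.17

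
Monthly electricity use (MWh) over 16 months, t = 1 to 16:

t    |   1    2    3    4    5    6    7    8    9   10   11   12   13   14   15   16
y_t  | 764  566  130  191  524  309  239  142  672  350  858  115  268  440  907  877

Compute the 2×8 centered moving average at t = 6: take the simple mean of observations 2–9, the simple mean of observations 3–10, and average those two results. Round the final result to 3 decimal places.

Sum over 2–9: 566 + 130 + 191 + 524 + 309 + 239 + 142 + 672 = 2773
Sum over 3–10: 130 + 191 + 524 + 309 + 239 + 142 + 672 + 350 = 2557
CMA at t=6 = (2773 + 2557) / (2·8) = 5330 / 16 = 333.125

333.125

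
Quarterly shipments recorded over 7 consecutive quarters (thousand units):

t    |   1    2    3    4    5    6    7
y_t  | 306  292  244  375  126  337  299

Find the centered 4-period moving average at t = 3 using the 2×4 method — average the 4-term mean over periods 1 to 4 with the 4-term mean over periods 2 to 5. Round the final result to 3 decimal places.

Sum over 1–4: 306 + 292 + 244 + 375 = 1217
Sum over 2–5: 292 + 244 + 375 + 126 = 1037
CMA at t=3 = (1217 + 1037) / (2·4) = 2254 / 8 = 281.750

281.750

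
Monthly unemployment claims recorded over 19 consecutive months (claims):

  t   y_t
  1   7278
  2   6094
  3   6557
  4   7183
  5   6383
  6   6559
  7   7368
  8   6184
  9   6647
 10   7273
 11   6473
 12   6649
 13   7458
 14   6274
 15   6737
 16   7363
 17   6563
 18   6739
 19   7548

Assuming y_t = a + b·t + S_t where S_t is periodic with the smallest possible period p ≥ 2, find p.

First differences y_{t+1} − y_t: -1184, 463, 626, -800, 176, 809, -1184, 463, 626, -800, 176, 809, -1184, 463, …
The difference pattern repeats every 6 terms and not for any smaller step, so p = 6.

6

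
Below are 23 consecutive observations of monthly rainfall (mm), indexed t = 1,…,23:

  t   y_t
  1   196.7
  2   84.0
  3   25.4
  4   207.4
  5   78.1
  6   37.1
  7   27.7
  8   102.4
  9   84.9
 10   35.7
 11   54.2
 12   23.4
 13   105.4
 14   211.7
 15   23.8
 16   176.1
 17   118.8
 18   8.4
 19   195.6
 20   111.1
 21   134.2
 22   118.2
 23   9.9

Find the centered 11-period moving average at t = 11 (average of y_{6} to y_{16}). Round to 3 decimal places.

Sum of periods 6–16: 37.1 + 27.7 + 102.4 + 84.9 + 35.7 + 54.2 + 23.4 + 105.4 + 211.7 + 23.8 + 176.1 = 882.4
Divide by 11: 882.4 / 11 = 80.218

80.218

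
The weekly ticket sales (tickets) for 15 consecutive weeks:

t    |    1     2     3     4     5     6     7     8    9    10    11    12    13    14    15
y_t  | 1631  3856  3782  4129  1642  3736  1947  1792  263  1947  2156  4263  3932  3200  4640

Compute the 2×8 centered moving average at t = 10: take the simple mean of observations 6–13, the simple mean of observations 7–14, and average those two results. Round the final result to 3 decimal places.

Sum over 6–13: 3736 + 1947 + 1792 + 263 + 1947 + 2156 + 4263 + 3932 = 20036
Sum over 7–14: 1947 + 1792 + 263 + 1947 + 2156 + 4263 + 3932 + 3200 = 19500
CMA at t=10 = (20036 + 19500) / (2·8) = 39536 / 16 = 2471.000

2471.000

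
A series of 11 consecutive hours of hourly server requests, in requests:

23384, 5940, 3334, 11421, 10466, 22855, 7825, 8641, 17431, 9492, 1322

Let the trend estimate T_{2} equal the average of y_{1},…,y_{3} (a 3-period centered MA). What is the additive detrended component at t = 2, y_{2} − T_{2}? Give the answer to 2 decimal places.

-4946.00

Trend T_2 = (23384 + 5940 + 3334) / 3 = 32658/3 = 10886.0000
Detrended value: 5940 − 10886.0000 = -4946.00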